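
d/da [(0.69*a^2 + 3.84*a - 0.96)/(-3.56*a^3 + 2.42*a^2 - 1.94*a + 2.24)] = (2.4564*a^4 + 27.3408*a^3 - 20.8842*a^2 + 7.7376*a + 6.7392)/(12.6736*a^6 - 17.2304*a^5 + 19.6692*a^4 - 25.3384*a^3 + 14.6052*a^2 - 8.6912*a + 5.0176)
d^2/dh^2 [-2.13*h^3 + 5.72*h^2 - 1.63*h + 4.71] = 11.44 - 12.78*h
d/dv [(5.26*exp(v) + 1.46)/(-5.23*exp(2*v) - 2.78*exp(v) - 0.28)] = (27.5098*exp(2*v) + 15.2716*exp(v) + 2.586)*exp(v)/(27.3529*exp(4*v) + 29.0788*exp(3*v) + 10.6572*exp(2*v) + 1.5568*exp(v) + 0.0784)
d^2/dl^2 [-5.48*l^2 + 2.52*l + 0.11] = -10.9600000000000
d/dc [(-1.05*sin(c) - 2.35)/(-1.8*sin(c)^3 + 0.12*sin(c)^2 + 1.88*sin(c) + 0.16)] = (-3.78*sin(c)^3 - 12.564*sin(c)^2 + 0.564*sin(c) + 4.25)*cos(c)/(3.24*sin(c)^6 - 0.432*sin(c)^5 - 6.7536*sin(c)^4 - 0.1248*sin(c)^3 + 3.5728*sin(c)^2 + 0.6016*sin(c) + 0.0256)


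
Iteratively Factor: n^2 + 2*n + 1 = (n + 1)*(n + 1)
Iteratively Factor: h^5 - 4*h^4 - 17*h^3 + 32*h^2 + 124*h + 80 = (h - 5)*(h^4 + h^3 - 12*h^2 - 28*h - 16) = (h - 5)*(h + 2)*(h^3 - h^2 - 10*h - 8) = (h - 5)*(h + 2)^2*(h^2 - 3*h - 4) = (h - 5)*(h + 1)*(h + 2)^2*(h - 4)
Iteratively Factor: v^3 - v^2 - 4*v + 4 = (v - 2)*(v^2 + v - 2) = (v - 2)*(v + 2)*(v - 1)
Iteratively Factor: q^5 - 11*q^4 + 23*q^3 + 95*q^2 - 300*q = (q - 5)*(q^4 - 6*q^3 - 7*q^2 + 60*q) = (q - 5)^2*(q^3 - q^2 - 12*q) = (q - 5)^2*(q + 3)*(q^2 - 4*q) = (q - 5)^2*(q - 4)*(q + 3)*(q)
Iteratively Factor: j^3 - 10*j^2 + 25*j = (j - 5)*(j^2 - 5*j) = (j - 5)^2*(j)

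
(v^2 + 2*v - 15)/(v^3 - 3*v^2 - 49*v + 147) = (v + 5)/(v^2 - 49)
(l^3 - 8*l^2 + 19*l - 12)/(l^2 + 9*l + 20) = (l^3 - 8*l^2 + 19*l - 12)/(l^2 + 9*l + 20)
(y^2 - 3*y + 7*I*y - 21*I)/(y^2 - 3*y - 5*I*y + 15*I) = (y + 7*I)/(y - 5*I)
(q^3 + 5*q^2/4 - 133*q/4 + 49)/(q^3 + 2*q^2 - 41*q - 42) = (q^2 - 23*q/4 + 7)/(q^2 - 5*q - 6)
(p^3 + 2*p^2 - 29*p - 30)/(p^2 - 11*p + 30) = (p^2 + 7*p + 6)/(p - 6)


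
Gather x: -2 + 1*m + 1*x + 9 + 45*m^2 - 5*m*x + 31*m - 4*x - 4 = 45*m^2 + 32*m + x*(-5*m - 3) + 3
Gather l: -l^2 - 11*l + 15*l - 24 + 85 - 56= -l^2 + 4*l + 5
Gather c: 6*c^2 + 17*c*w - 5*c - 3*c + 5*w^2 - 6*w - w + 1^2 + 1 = 6*c^2 + c*(17*w - 8) + 5*w^2 - 7*w + 2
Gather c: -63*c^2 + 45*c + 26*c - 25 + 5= -63*c^2 + 71*c - 20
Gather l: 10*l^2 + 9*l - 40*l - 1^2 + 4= 10*l^2 - 31*l + 3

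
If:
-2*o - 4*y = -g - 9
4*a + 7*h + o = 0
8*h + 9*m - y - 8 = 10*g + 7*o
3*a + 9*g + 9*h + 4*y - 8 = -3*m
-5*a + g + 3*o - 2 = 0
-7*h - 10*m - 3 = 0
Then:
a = -173832/152555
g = -67349/152555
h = 24597/30511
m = -131856/152555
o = -165567/152555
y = 81839/30511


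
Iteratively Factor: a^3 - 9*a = (a + 3)*(a^2 - 3*a) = (a - 3)*(a + 3)*(a)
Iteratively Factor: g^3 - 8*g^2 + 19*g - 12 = (g - 1)*(g^2 - 7*g + 12) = (g - 4)*(g - 1)*(g - 3)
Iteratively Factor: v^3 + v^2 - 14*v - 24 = (v - 4)*(v^2 + 5*v + 6) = (v - 4)*(v + 3)*(v + 2)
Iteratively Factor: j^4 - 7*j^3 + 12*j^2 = (j - 4)*(j^3 - 3*j^2) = j*(j - 4)*(j^2 - 3*j) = j^2*(j - 4)*(j - 3)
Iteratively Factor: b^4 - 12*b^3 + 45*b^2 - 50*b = (b)*(b^3 - 12*b^2 + 45*b - 50) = b*(b - 2)*(b^2 - 10*b + 25) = b*(b - 5)*(b - 2)*(b - 5)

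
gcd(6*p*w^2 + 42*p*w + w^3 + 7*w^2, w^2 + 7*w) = w^2 + 7*w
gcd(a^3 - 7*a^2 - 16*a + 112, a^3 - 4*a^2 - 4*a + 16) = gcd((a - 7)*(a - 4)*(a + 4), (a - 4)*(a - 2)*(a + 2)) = a - 4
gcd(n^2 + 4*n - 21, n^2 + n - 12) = n - 3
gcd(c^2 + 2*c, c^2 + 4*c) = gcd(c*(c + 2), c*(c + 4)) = c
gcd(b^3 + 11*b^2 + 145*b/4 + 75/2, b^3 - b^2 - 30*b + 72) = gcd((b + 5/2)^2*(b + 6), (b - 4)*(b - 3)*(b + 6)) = b + 6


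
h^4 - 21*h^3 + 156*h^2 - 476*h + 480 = (h - 8)*(h - 6)*(h - 5)*(h - 2)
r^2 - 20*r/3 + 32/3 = (r - 4)*(r - 8/3)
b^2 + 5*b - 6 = (b - 1)*(b + 6)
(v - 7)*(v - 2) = v^2 - 9*v + 14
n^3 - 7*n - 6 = (n - 3)*(n + 1)*(n + 2)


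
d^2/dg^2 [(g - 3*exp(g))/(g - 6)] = (2*g - 3*(g - 6)^2*exp(g) + 2*(g - 6)*(3*exp(g) - 1) - 6*exp(g))/(g - 6)^3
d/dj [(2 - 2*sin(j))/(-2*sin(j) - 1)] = 6*cos(j)/(2*sin(j) + 1)^2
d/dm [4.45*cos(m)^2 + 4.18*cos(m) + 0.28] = -(8.9*cos(m) + 4.18)*sin(m)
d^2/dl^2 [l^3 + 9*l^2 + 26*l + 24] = 6*l + 18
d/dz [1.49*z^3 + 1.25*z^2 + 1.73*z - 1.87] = 4.47*z^2 + 2.5*z + 1.73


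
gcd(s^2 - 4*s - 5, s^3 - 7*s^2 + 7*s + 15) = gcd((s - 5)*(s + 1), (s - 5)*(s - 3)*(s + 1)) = s^2 - 4*s - 5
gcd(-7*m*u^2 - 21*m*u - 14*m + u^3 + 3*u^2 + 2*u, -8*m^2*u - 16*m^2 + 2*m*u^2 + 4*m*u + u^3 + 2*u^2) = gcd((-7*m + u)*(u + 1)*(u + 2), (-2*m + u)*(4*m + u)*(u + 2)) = u + 2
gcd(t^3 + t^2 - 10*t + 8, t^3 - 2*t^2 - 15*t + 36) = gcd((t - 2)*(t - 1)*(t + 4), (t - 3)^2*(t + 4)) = t + 4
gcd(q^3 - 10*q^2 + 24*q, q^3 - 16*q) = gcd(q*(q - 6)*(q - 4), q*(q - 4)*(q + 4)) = q^2 - 4*q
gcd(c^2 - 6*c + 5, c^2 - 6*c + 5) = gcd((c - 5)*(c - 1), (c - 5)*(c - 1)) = c^2 - 6*c + 5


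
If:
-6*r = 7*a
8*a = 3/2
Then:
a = 3/16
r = -7/32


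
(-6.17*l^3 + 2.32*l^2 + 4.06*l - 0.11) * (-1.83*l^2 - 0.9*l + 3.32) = 11.2911*l^5 + 1.3074*l^4 - 30.0022*l^3 + 4.2497*l^2 + 13.5782*l - 0.3652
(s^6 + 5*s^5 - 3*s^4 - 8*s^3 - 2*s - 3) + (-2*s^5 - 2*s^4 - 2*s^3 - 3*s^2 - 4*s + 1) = s^6 + 3*s^5 - 5*s^4 - 10*s^3 - 3*s^2 - 6*s - 2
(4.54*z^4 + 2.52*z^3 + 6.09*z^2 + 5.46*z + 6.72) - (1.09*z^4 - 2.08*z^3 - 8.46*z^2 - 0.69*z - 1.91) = 3.45*z^4 + 4.6*z^3 + 14.55*z^2 + 6.15*z + 8.63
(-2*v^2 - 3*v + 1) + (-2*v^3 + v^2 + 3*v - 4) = -2*v^3 - v^2 - 3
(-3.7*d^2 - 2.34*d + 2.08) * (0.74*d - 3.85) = -2.738*d^3 + 12.5134*d^2 + 10.5482*d - 8.008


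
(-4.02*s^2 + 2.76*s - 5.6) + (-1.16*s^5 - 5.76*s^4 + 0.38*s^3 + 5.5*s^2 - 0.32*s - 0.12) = -1.16*s^5 - 5.76*s^4 + 0.38*s^3 + 1.48*s^2 + 2.44*s - 5.72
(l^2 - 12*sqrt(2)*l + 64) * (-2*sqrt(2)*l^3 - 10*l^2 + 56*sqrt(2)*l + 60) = -2*sqrt(2)*l^5 + 38*l^4 + 48*sqrt(2)*l^3 - 1924*l^2 + 2864*sqrt(2)*l + 3840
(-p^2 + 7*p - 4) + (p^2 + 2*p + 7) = 9*p + 3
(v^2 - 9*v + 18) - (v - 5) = v^2 - 10*v + 23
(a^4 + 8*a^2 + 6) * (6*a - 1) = 6*a^5 - a^4 + 48*a^3 - 8*a^2 + 36*a - 6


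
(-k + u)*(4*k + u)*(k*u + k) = -4*k^3*u - 4*k^3 + 3*k^2*u^2 + 3*k^2*u + k*u^3 + k*u^2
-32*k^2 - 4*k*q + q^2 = (-8*k + q)*(4*k + q)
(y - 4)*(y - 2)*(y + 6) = y^3 - 28*y + 48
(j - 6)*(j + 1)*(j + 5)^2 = j^4 + 5*j^3 - 31*j^2 - 185*j - 150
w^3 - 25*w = w*(w - 5)*(w + 5)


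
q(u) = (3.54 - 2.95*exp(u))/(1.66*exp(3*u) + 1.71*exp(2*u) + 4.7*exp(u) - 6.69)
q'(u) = (3.54 - 2.95*exp(u))*(-4.98*exp(3*u) - 3.42*exp(2*u) - 4.7*exp(u))/(1.66*exp(3*u) + 1.71*exp(2*u) + 4.7*exp(u) - 6.69)^2 - 2.95*exp(u)/(1.66*exp(3*u) + 1.71*exp(2*u) + 4.7*exp(u) - 6.69) = (9.794*exp(3*u) - 12.5847*exp(2*u) - 12.1068*exp(u) + 3.0975)*exp(u)/(2.7556*exp(6*u) + 5.6772*exp(5*u) + 18.5281*exp(4*u) - 6.1368*exp(3*u) - 0.789799999999996*exp(2*u) - 62.886*exp(u) + 44.7561)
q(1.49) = -0.05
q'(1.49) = 0.07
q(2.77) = -0.01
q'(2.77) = 0.01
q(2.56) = -0.01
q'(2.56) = 0.02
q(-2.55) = -0.52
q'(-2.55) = 0.00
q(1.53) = -0.05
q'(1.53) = 0.06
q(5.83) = -0.00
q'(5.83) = 0.00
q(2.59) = -0.01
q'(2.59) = 0.02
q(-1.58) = -0.52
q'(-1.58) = 0.00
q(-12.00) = -0.53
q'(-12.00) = 0.00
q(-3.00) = -0.53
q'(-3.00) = 0.00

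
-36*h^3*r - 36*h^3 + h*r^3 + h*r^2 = (-6*h + r)*(6*h + r)*(h*r + h)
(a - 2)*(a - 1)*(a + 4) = a^3 + a^2 - 10*a + 8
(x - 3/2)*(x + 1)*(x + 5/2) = x^3 + 2*x^2 - 11*x/4 - 15/4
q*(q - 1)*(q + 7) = q^3 + 6*q^2 - 7*q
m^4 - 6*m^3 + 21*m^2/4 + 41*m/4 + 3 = (m - 4)*(m - 3)*(m + 1/2)^2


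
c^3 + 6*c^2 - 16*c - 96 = (c - 4)*(c + 4)*(c + 6)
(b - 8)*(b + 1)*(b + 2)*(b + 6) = b^4 + b^3 - 52*b^2 - 148*b - 96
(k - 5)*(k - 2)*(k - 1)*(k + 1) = k^4 - 7*k^3 + 9*k^2 + 7*k - 10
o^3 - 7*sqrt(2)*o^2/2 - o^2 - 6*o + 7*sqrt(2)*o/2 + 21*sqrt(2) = (o - 3)*(o + 2)*(o - 7*sqrt(2)/2)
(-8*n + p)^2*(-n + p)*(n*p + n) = -64*n^4*p - 64*n^4 + 80*n^3*p^2 + 80*n^3*p - 17*n^2*p^3 - 17*n^2*p^2 + n*p^4 + n*p^3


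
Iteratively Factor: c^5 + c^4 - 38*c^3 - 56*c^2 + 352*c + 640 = (c + 2)*(c^4 - c^3 - 36*c^2 + 16*c + 320) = (c + 2)*(c + 4)*(c^3 - 5*c^2 - 16*c + 80) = (c - 4)*(c + 2)*(c + 4)*(c^2 - c - 20) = (c - 4)*(c + 2)*(c + 4)^2*(c - 5)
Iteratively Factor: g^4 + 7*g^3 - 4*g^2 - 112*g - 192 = (g - 4)*(g^3 + 11*g^2 + 40*g + 48) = (g - 4)*(g + 4)*(g^2 + 7*g + 12) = (g - 4)*(g + 4)^2*(g + 3)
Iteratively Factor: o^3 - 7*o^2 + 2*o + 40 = (o + 2)*(o^2 - 9*o + 20) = (o - 5)*(o + 2)*(o - 4)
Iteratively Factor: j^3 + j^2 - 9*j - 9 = (j - 3)*(j^2 + 4*j + 3) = (j - 3)*(j + 3)*(j + 1)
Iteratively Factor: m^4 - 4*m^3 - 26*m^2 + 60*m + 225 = (m - 5)*(m^3 + m^2 - 21*m - 45) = (m - 5)*(m + 3)*(m^2 - 2*m - 15) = (m - 5)^2*(m + 3)*(m + 3)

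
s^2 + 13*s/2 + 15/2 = (s + 3/2)*(s + 5)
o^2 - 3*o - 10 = (o - 5)*(o + 2)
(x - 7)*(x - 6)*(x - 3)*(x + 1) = x^4 - 15*x^3 + 65*x^2 - 45*x - 126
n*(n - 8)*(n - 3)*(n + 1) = n^4 - 10*n^3 + 13*n^2 + 24*n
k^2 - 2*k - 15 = (k - 5)*(k + 3)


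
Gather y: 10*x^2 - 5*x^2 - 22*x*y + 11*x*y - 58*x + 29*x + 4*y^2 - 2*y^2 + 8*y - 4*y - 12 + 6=5*x^2 - 29*x + 2*y^2 + y*(4 - 11*x) - 6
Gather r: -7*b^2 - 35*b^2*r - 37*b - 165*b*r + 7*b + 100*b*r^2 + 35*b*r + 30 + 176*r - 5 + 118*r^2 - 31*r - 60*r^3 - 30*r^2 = -7*b^2 - 30*b - 60*r^3 + r^2*(100*b + 88) + r*(-35*b^2 - 130*b + 145) + 25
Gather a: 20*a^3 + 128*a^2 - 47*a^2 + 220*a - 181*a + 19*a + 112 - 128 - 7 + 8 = 20*a^3 + 81*a^2 + 58*a - 15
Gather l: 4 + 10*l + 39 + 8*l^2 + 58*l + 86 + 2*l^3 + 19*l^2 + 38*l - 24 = 2*l^3 + 27*l^2 + 106*l + 105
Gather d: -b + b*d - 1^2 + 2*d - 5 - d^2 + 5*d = -b - d^2 + d*(b + 7) - 6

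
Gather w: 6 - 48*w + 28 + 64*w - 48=16*w - 14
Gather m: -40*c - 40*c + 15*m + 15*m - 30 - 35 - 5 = -80*c + 30*m - 70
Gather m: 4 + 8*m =8*m + 4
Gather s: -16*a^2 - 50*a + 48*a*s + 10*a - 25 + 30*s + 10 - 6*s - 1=-16*a^2 - 40*a + s*(48*a + 24) - 16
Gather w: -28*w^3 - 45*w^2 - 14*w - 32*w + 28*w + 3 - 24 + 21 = -28*w^3 - 45*w^2 - 18*w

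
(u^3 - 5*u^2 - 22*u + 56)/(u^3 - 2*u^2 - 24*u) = (u^2 - 9*u + 14)/(u*(u - 6))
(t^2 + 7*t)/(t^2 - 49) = t/(t - 7)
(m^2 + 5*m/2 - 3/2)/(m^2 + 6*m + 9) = (m - 1/2)/(m + 3)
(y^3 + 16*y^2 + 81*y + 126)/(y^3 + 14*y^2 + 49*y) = (y^2 + 9*y + 18)/(y*(y + 7))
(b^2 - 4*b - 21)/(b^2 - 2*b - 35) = (b + 3)/(b + 5)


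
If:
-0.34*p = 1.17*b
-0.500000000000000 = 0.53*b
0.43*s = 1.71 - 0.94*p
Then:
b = -0.94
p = 3.25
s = -3.12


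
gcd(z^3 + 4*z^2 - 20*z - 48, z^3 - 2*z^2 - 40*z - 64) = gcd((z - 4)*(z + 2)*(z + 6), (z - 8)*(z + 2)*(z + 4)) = z + 2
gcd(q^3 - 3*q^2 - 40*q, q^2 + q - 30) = 1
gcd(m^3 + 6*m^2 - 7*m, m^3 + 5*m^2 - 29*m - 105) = m + 7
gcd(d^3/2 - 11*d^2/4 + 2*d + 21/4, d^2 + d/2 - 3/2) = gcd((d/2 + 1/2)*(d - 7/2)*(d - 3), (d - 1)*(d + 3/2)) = 1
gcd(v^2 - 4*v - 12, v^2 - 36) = v - 6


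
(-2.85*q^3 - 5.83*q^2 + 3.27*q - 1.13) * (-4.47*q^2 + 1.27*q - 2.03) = 12.7395*q^5 + 22.4406*q^4 - 16.2355*q^3 + 21.0389*q^2 - 8.0732*q + 2.2939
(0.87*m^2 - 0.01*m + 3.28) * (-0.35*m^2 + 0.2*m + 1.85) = -0.3045*m^4 + 0.1775*m^3 + 0.4595*m^2 + 0.6375*m + 6.068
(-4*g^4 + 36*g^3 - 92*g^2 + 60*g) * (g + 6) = -4*g^5 + 12*g^4 + 124*g^3 - 492*g^2 + 360*g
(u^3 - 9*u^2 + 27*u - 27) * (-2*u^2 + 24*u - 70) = -2*u^5 + 42*u^4 - 340*u^3 + 1332*u^2 - 2538*u + 1890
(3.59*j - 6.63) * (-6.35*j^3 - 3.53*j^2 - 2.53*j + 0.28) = -22.7965*j^4 + 29.4278*j^3 + 14.3212*j^2 + 17.7791*j - 1.8564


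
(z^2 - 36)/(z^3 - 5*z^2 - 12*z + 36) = (z + 6)/(z^2 + z - 6)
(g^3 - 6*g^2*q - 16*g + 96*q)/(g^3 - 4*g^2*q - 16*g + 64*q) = (-g + 6*q)/(-g + 4*q)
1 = 1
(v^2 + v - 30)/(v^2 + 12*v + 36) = (v - 5)/(v + 6)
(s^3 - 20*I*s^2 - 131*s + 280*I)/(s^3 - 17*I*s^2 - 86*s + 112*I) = (s - 5*I)/(s - 2*I)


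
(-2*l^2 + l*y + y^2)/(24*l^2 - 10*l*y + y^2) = (-2*l^2 + l*y + y^2)/(24*l^2 - 10*l*y + y^2)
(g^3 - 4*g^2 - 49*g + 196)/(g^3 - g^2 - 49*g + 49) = (g - 4)/(g - 1)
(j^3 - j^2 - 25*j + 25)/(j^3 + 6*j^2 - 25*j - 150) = (j - 1)/(j + 6)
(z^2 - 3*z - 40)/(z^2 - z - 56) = (z + 5)/(z + 7)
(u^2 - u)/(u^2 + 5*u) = (u - 1)/(u + 5)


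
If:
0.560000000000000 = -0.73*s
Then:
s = -0.77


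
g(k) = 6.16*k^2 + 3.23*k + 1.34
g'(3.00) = 40.19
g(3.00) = 66.47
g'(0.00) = 3.23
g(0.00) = 1.34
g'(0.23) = 6.06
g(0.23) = 2.41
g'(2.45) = 33.41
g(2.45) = 46.23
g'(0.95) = 14.93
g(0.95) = 9.97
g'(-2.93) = -32.87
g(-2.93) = 44.76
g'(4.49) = 58.55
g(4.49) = 140.03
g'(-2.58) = -28.56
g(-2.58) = 34.01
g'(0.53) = 9.76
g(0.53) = 4.78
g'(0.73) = 12.22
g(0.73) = 6.98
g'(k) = 12.32*k + 3.23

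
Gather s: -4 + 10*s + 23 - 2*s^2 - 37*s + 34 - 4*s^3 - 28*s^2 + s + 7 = -4*s^3 - 30*s^2 - 26*s + 60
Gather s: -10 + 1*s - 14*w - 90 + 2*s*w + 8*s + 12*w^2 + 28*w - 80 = s*(2*w + 9) + 12*w^2 + 14*w - 180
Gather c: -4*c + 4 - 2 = 2 - 4*c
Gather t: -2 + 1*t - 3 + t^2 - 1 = t^2 + t - 6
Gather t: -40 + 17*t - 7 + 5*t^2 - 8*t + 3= 5*t^2 + 9*t - 44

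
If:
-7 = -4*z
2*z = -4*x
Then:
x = -7/8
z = 7/4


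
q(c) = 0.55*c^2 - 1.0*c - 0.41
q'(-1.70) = -2.87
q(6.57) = 16.76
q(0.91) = -0.86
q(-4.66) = 16.19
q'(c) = 1.1*c - 1.0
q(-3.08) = 7.89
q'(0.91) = 0.00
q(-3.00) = 7.54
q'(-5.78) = -7.36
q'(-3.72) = -5.09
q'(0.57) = -0.37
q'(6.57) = 6.23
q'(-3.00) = -4.30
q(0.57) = -0.80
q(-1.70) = 2.88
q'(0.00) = -1.00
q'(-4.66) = -6.13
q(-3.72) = 10.92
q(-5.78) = 23.74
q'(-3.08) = -4.39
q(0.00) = -0.41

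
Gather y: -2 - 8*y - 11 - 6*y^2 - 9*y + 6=-6*y^2 - 17*y - 7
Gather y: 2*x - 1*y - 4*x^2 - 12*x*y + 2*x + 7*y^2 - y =-4*x^2 + 4*x + 7*y^2 + y*(-12*x - 2)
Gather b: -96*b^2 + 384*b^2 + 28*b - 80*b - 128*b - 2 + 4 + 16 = 288*b^2 - 180*b + 18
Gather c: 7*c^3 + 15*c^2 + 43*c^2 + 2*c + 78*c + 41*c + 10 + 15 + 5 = 7*c^3 + 58*c^2 + 121*c + 30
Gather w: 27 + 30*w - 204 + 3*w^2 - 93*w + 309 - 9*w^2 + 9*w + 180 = -6*w^2 - 54*w + 312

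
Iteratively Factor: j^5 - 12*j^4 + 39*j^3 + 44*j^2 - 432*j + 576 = (j + 3)*(j^4 - 15*j^3 + 84*j^2 - 208*j + 192) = (j - 3)*(j + 3)*(j^3 - 12*j^2 + 48*j - 64) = (j - 4)*(j - 3)*(j + 3)*(j^2 - 8*j + 16) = (j - 4)^2*(j - 3)*(j + 3)*(j - 4)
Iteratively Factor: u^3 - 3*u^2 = (u)*(u^2 - 3*u) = u^2*(u - 3)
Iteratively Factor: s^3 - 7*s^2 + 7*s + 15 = (s + 1)*(s^2 - 8*s + 15) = (s - 5)*(s + 1)*(s - 3)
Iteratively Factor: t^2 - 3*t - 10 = (t + 2)*(t - 5)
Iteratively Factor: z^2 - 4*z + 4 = (z - 2)*(z - 2)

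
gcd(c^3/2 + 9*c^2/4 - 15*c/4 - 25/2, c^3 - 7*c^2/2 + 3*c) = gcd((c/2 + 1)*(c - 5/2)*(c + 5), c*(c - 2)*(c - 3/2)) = 1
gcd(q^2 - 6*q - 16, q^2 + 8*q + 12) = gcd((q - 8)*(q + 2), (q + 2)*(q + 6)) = q + 2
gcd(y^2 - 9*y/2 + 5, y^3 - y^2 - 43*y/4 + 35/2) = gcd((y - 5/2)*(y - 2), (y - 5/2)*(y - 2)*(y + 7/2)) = y^2 - 9*y/2 + 5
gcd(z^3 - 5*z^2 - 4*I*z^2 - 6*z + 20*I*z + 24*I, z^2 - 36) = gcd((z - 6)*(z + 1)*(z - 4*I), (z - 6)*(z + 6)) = z - 6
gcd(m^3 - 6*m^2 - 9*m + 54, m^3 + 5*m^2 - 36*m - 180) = m - 6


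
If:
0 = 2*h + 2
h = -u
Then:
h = -1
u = 1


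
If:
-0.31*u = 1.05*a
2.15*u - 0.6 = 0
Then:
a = -0.08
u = 0.28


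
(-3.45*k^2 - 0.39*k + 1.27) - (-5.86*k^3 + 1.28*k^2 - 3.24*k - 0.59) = 5.86*k^3 - 4.73*k^2 + 2.85*k + 1.86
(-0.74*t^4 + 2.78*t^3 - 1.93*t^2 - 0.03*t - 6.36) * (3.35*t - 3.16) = -2.479*t^5 + 11.6514*t^4 - 15.2503*t^3 + 5.9983*t^2 - 21.2112*t + 20.0976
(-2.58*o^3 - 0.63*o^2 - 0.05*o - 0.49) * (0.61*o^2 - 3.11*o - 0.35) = -1.5738*o^5 + 7.6395*o^4 + 2.8318*o^3 + 0.0771*o^2 + 1.5414*o + 0.1715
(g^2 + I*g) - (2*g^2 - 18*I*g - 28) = -g^2 + 19*I*g + 28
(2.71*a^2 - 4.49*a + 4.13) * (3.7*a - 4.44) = 10.027*a^3 - 28.6454*a^2 + 35.2166*a - 18.3372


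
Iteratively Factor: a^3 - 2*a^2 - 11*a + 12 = (a - 4)*(a^2 + 2*a - 3) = (a - 4)*(a - 1)*(a + 3)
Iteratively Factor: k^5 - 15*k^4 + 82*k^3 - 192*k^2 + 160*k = (k - 4)*(k^4 - 11*k^3 + 38*k^2 - 40*k) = k*(k - 4)*(k^3 - 11*k^2 + 38*k - 40) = k*(k - 4)*(k - 2)*(k^2 - 9*k + 20) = k*(k - 5)*(k - 4)*(k - 2)*(k - 4)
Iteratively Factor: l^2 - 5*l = (l - 5)*(l)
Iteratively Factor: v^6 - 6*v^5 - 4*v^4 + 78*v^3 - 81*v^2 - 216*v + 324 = (v - 3)*(v^5 - 3*v^4 - 13*v^3 + 39*v^2 + 36*v - 108) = (v - 3)^2*(v^4 - 13*v^2 + 36) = (v - 3)^2*(v + 2)*(v^3 - 2*v^2 - 9*v + 18) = (v - 3)^2*(v - 2)*(v + 2)*(v^2 - 9) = (v - 3)^2*(v - 2)*(v + 2)*(v + 3)*(v - 3)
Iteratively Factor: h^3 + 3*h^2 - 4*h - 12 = (h - 2)*(h^2 + 5*h + 6) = (h - 2)*(h + 3)*(h + 2)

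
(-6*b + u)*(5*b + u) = -30*b^2 - b*u + u^2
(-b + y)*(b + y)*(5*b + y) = -5*b^3 - b^2*y + 5*b*y^2 + y^3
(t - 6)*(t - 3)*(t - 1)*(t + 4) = t^4 - 6*t^3 - 13*t^2 + 90*t - 72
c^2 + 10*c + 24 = (c + 4)*(c + 6)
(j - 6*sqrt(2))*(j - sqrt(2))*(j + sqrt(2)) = j^3 - 6*sqrt(2)*j^2 - 2*j + 12*sqrt(2)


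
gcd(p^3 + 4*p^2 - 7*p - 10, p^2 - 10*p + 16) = p - 2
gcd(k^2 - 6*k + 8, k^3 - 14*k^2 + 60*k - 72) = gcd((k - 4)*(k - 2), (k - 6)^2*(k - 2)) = k - 2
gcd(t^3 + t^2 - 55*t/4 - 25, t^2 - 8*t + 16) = t - 4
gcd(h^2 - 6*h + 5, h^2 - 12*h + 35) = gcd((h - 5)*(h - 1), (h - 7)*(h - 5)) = h - 5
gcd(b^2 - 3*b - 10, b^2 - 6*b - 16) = b + 2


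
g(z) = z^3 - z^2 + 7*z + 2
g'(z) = 3*z^2 - 2*z + 7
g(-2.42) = -34.97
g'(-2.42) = 29.41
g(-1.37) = -12.04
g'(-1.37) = 15.37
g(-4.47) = -138.59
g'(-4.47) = 75.88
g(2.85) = 36.98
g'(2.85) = 25.67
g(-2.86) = -49.59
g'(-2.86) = 37.26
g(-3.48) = -76.61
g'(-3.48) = 50.29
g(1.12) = 9.99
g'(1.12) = 8.52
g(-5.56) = -239.71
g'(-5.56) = 110.86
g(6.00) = 224.00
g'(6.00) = 103.00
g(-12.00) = -1954.00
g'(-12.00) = 463.00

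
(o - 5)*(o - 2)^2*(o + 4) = o^4 - 5*o^3 - 12*o^2 + 76*o - 80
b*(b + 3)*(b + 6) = b^3 + 9*b^2 + 18*b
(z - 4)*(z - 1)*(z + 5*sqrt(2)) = z^3 - 5*z^2 + 5*sqrt(2)*z^2 - 25*sqrt(2)*z + 4*z + 20*sqrt(2)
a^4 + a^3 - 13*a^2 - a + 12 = (a - 3)*(a - 1)*(a + 1)*(a + 4)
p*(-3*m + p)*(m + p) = -3*m^2*p - 2*m*p^2 + p^3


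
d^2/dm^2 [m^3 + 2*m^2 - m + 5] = 6*m + 4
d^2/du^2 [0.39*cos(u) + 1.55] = -0.39*cos(u)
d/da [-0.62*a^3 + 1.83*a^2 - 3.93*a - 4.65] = -1.86*a^2 + 3.66*a - 3.93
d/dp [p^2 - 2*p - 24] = 2*p - 2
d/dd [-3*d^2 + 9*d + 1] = 9 - 6*d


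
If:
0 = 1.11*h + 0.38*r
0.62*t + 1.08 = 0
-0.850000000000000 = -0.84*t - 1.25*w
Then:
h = -0.342342342342342*r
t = -1.74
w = 1.85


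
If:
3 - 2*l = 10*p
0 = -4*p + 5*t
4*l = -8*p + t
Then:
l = -27/32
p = 15/32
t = 3/8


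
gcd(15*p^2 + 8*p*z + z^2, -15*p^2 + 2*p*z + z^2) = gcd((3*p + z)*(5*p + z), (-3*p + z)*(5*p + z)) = 5*p + z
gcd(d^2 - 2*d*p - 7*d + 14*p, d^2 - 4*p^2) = -d + 2*p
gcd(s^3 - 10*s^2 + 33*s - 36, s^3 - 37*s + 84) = s^2 - 7*s + 12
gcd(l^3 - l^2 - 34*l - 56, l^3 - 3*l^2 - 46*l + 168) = 1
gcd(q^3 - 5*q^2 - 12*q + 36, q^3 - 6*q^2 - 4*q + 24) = q^2 - 8*q + 12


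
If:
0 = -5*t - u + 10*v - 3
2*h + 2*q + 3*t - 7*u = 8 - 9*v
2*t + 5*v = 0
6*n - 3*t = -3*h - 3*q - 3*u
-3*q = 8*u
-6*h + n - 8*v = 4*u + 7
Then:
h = -143/170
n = -679/1955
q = 806/391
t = -387/1564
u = -1209/1564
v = 387/3910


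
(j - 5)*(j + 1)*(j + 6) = j^3 + 2*j^2 - 29*j - 30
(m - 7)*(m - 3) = m^2 - 10*m + 21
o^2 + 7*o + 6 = (o + 1)*(o + 6)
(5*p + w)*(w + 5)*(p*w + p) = 5*p^2*w^2 + 30*p^2*w + 25*p^2 + p*w^3 + 6*p*w^2 + 5*p*w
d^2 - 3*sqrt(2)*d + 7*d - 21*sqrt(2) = (d + 7)*(d - 3*sqrt(2))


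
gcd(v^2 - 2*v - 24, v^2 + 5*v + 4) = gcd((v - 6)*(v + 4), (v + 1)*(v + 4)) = v + 4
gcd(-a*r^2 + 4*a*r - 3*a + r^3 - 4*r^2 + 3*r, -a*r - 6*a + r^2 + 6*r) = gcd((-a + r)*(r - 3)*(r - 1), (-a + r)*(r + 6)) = -a + r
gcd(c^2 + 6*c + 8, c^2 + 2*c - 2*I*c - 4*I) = c + 2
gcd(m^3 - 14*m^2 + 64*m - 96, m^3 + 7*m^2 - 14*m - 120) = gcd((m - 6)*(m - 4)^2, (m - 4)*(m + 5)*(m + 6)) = m - 4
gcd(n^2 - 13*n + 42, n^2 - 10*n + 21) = n - 7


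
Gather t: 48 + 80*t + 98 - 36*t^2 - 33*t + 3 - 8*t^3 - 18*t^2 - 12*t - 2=-8*t^3 - 54*t^2 + 35*t + 147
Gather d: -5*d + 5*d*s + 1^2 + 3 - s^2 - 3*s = d*(5*s - 5) - s^2 - 3*s + 4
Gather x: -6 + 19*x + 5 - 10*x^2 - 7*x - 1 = -10*x^2 + 12*x - 2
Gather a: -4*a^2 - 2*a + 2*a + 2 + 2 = 4 - 4*a^2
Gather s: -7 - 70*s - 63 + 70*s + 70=0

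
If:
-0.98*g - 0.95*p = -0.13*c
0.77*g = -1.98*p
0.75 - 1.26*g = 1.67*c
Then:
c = 0.39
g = 0.08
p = -0.03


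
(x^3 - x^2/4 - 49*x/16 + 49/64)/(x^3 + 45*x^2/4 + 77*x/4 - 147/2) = (16*x^2 + 24*x - 7)/(16*(x^2 + 13*x + 42))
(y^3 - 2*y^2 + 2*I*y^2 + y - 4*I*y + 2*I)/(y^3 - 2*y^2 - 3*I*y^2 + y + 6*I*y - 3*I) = (y + 2*I)/(y - 3*I)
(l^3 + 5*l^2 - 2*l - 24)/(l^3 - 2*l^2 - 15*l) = (l^2 + 2*l - 8)/(l*(l - 5))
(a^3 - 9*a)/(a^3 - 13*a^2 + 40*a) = (a^2 - 9)/(a^2 - 13*a + 40)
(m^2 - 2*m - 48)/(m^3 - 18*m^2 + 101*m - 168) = (m + 6)/(m^2 - 10*m + 21)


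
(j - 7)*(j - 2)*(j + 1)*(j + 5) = j^4 - 3*j^3 - 35*j^2 + 39*j + 70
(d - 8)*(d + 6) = d^2 - 2*d - 48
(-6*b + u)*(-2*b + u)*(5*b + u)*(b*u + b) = 60*b^4*u + 60*b^4 - 28*b^3*u^2 - 28*b^3*u - 3*b^2*u^3 - 3*b^2*u^2 + b*u^4 + b*u^3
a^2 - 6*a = a*(a - 6)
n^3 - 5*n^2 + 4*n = n*(n - 4)*(n - 1)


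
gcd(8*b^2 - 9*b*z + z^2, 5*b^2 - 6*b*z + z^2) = -b + z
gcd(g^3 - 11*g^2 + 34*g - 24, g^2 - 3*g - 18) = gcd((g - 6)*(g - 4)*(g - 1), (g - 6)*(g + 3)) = g - 6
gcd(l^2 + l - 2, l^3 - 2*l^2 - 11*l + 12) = l - 1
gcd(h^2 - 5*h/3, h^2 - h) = h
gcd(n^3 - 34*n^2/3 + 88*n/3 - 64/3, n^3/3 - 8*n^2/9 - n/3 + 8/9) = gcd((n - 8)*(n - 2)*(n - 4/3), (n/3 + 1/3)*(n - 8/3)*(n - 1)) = 1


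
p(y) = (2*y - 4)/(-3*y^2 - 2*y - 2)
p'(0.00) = -3.00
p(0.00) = 2.00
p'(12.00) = 0.00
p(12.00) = -0.04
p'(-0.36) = -0.93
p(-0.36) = 2.83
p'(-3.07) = 0.20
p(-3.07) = 0.42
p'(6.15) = 0.00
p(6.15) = -0.06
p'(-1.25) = 1.56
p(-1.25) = 1.55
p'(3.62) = -0.01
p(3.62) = -0.07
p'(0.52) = -1.54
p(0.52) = 0.77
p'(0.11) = -2.86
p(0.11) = 1.68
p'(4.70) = 0.00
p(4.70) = -0.07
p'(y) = (2*y - 4)*(6*y + 2)/(-3*y^2 - 2*y - 2)^2 + 2/(-3*y^2 - 2*y - 2) = 6*(y^2 - 4*y - 2)/(9*y^4 + 12*y^3 + 16*y^2 + 8*y + 4)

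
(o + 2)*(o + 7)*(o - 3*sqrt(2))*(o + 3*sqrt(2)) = o^4 + 9*o^3 - 4*o^2 - 162*o - 252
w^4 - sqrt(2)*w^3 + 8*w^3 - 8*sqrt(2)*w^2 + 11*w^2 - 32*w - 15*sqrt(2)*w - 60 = (w + 3)*(w + 5)*(w - 2*sqrt(2))*(w + sqrt(2))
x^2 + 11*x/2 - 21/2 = (x - 3/2)*(x + 7)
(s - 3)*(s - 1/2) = s^2 - 7*s/2 + 3/2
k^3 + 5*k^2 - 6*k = k*(k - 1)*(k + 6)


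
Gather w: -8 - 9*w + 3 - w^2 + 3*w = -w^2 - 6*w - 5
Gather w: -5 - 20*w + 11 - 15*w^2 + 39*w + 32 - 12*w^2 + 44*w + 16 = -27*w^2 + 63*w + 54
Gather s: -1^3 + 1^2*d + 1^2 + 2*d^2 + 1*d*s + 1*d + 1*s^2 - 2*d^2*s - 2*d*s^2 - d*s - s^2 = -2*d^2*s + 2*d^2 - 2*d*s^2 + 2*d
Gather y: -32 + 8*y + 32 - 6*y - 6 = 2*y - 6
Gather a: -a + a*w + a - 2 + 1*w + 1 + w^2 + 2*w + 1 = a*w + w^2 + 3*w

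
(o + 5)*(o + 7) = o^2 + 12*o + 35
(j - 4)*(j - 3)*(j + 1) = j^3 - 6*j^2 + 5*j + 12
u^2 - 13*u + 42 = (u - 7)*(u - 6)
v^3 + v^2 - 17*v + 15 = (v - 3)*(v - 1)*(v + 5)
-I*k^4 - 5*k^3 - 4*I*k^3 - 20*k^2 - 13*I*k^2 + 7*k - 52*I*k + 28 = (k + 4)*(k - 7*I)*(k + I)*(-I*k + 1)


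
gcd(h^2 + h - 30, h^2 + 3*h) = 1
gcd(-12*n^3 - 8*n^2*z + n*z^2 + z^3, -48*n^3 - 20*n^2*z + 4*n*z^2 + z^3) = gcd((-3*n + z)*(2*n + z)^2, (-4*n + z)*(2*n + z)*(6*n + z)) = 2*n + z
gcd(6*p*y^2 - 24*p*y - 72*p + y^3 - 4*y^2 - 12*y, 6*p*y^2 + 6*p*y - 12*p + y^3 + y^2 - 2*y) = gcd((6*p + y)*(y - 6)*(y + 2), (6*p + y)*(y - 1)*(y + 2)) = 6*p*y + 12*p + y^2 + 2*y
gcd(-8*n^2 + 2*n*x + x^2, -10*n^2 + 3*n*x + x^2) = -2*n + x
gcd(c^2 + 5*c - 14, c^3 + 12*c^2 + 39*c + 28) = c + 7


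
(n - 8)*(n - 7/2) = n^2 - 23*n/2 + 28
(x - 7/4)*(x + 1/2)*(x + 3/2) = x^3 + x^2/4 - 11*x/4 - 21/16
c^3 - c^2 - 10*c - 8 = (c - 4)*(c + 1)*(c + 2)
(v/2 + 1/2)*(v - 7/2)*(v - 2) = v^3/2 - 9*v^2/4 + 3*v/4 + 7/2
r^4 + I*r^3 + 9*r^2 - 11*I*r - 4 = (r - I)^3*(r + 4*I)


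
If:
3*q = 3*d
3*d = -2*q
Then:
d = 0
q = 0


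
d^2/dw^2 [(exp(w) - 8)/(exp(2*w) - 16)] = (8*(4 - exp(w))*(exp(2*w) - 16)*exp(w) + 8*(exp(w) - 8)*exp(3*w) + (exp(2*w) - 16)^2)*exp(w)/(exp(2*w) - 16)^3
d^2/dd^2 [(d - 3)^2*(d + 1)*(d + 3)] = 12*d^2 - 12*d - 24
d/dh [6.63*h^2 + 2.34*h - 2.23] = 13.26*h + 2.34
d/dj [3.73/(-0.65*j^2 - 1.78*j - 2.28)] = (4.849*j + 6.6394)/(0.65*j^2 + 1.78*j + 2.28)^2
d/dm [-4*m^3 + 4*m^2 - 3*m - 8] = -12*m^2 + 8*m - 3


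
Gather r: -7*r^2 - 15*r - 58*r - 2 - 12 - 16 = -7*r^2 - 73*r - 30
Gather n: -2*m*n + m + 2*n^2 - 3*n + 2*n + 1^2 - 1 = m + 2*n^2 + n*(-2*m - 1)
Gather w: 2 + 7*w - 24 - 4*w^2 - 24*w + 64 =-4*w^2 - 17*w + 42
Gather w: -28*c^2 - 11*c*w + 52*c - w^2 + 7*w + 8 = -28*c^2 + 52*c - w^2 + w*(7 - 11*c) + 8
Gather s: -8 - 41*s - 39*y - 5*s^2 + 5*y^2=-5*s^2 - 41*s + 5*y^2 - 39*y - 8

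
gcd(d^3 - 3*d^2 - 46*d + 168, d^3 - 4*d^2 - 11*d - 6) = d - 6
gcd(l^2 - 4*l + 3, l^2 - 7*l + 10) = 1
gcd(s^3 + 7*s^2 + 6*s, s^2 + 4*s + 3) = s + 1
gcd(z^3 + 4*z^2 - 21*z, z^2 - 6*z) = z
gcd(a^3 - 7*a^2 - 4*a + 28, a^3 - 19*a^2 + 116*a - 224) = a - 7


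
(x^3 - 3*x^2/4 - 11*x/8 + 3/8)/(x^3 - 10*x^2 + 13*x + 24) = (8*x^2 - 14*x + 3)/(8*(x^2 - 11*x + 24))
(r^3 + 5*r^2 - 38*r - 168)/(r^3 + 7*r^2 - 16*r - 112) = (r - 6)/(r - 4)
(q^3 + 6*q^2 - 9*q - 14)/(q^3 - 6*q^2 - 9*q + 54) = (q^3 + 6*q^2 - 9*q - 14)/(q^3 - 6*q^2 - 9*q + 54)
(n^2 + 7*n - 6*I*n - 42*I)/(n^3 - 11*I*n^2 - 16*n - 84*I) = (n + 7)/(n^2 - 5*I*n + 14)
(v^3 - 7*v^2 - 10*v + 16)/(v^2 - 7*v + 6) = (v^2 - 6*v - 16)/(v - 6)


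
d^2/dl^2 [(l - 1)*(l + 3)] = 2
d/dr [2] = 0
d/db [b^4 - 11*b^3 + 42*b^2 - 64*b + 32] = 4*b^3 - 33*b^2 + 84*b - 64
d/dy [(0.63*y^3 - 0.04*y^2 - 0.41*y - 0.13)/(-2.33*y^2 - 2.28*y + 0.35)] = (-1.4679*y^4 - 2.8728*y^3 - 0.2026*y^2 - 0.6338*y - 0.4399)/(5.4289*y^4 + 10.6248*y^3 + 3.5674*y^2 - 1.596*y + 0.1225)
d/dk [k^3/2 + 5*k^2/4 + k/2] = 3*k^2/2 + 5*k/2 + 1/2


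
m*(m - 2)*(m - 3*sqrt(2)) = m^3 - 3*sqrt(2)*m^2 - 2*m^2 + 6*sqrt(2)*m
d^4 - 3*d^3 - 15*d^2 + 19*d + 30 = (d - 5)*(d - 2)*(d + 1)*(d + 3)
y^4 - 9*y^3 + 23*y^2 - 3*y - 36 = (y - 4)*(y - 3)^2*(y + 1)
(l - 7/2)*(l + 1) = l^2 - 5*l/2 - 7/2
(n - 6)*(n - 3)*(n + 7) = n^3 - 2*n^2 - 45*n + 126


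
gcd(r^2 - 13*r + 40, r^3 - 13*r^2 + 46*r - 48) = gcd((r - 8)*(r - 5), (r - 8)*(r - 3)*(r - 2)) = r - 8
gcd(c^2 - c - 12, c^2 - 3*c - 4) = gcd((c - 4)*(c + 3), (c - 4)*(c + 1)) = c - 4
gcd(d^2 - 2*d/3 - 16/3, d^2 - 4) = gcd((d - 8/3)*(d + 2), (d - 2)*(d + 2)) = d + 2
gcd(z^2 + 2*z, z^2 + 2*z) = z^2 + 2*z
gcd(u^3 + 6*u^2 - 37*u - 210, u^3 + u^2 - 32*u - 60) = u^2 - u - 30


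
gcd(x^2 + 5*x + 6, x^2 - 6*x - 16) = x + 2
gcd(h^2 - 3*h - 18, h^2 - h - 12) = h + 3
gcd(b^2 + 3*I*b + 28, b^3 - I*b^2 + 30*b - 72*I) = b - 4*I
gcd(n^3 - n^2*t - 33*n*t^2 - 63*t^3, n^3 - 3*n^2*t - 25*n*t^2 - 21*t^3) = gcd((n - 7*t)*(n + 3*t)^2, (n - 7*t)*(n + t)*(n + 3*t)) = -n^2 + 4*n*t + 21*t^2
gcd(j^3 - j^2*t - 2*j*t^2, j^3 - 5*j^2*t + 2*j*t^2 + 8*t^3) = -j^2 + j*t + 2*t^2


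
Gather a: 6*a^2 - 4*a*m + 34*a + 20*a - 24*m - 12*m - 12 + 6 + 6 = 6*a^2 + a*(54 - 4*m) - 36*m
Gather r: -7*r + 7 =7 - 7*r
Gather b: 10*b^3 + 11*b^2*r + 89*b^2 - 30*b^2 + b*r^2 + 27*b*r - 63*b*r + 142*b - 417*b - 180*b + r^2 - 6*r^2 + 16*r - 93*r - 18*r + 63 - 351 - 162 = 10*b^3 + b^2*(11*r + 59) + b*(r^2 - 36*r - 455) - 5*r^2 - 95*r - 450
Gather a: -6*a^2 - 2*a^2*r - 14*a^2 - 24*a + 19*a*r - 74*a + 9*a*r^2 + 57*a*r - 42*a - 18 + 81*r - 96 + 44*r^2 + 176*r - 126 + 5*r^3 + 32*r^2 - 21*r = a^2*(-2*r - 20) + a*(9*r^2 + 76*r - 140) + 5*r^3 + 76*r^2 + 236*r - 240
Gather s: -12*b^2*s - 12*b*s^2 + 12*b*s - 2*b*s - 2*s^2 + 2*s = s^2*(-12*b - 2) + s*(-12*b^2 + 10*b + 2)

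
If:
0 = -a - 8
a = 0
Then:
No Solution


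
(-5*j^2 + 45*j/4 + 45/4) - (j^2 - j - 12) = -6*j^2 + 49*j/4 + 93/4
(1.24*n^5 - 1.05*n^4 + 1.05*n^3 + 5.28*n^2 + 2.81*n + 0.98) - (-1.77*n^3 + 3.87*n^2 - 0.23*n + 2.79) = 1.24*n^5 - 1.05*n^4 + 2.82*n^3 + 1.41*n^2 + 3.04*n - 1.81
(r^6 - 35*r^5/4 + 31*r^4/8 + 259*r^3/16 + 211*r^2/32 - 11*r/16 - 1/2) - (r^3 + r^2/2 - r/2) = r^6 - 35*r^5/4 + 31*r^4/8 + 243*r^3/16 + 195*r^2/32 - 3*r/16 - 1/2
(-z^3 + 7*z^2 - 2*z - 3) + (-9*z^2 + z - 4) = -z^3 - 2*z^2 - z - 7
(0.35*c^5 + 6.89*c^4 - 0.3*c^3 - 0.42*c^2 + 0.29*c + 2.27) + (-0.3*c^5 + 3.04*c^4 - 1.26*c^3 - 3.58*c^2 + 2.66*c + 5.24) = 0.05*c^5 + 9.93*c^4 - 1.56*c^3 - 4.0*c^2 + 2.95*c + 7.51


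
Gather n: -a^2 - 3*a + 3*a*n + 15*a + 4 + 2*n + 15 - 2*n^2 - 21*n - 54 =-a^2 + 12*a - 2*n^2 + n*(3*a - 19) - 35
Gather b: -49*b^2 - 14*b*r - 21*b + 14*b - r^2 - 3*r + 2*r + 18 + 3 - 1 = -49*b^2 + b*(-14*r - 7) - r^2 - r + 20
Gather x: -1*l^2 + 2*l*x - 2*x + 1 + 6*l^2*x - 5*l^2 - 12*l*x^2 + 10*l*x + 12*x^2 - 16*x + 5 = -6*l^2 + x^2*(12 - 12*l) + x*(6*l^2 + 12*l - 18) + 6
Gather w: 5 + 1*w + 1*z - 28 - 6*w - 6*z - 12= -5*w - 5*z - 35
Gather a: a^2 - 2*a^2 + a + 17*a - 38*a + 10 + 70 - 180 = -a^2 - 20*a - 100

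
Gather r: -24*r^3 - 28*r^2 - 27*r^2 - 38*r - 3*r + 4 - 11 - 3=-24*r^3 - 55*r^2 - 41*r - 10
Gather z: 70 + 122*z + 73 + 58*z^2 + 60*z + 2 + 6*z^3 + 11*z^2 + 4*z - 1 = 6*z^3 + 69*z^2 + 186*z + 144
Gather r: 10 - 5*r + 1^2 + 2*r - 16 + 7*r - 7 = 4*r - 12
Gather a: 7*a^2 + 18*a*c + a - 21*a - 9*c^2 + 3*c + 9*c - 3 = 7*a^2 + a*(18*c - 20) - 9*c^2 + 12*c - 3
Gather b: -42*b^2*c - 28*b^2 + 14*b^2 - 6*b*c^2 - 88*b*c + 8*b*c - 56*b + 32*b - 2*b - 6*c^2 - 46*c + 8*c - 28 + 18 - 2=b^2*(-42*c - 14) + b*(-6*c^2 - 80*c - 26) - 6*c^2 - 38*c - 12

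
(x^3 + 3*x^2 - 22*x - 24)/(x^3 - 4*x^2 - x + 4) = (x + 6)/(x - 1)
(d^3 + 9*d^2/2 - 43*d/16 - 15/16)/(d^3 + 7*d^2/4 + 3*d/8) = (4*d^2 + 17*d - 15)/(2*d*(2*d + 3))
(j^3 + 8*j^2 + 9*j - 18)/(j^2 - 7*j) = (j^3 + 8*j^2 + 9*j - 18)/(j*(j - 7))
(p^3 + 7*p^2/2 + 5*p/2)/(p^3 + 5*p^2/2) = (p + 1)/p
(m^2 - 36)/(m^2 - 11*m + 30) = (m + 6)/(m - 5)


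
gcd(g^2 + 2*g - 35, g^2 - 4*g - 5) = g - 5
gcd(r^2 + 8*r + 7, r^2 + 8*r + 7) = r^2 + 8*r + 7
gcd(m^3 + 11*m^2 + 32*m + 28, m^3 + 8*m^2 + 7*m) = m + 7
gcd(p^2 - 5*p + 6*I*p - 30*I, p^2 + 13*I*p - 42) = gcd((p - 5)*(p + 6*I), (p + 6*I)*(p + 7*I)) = p + 6*I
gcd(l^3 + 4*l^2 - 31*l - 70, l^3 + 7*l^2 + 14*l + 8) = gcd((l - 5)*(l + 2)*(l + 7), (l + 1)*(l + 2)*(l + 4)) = l + 2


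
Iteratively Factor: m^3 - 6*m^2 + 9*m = (m - 3)*(m^2 - 3*m) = m*(m - 3)*(m - 3)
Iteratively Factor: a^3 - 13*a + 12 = (a - 3)*(a^2 + 3*a - 4) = (a - 3)*(a + 4)*(a - 1)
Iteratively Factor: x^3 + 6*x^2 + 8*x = (x + 4)*(x^2 + 2*x) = (x + 2)*(x + 4)*(x)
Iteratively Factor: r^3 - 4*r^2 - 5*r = (r + 1)*(r^2 - 5*r) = r*(r + 1)*(r - 5)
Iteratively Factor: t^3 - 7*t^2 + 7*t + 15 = (t + 1)*(t^2 - 8*t + 15) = (t - 3)*(t + 1)*(t - 5)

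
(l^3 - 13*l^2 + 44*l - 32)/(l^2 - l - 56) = (l^2 - 5*l + 4)/(l + 7)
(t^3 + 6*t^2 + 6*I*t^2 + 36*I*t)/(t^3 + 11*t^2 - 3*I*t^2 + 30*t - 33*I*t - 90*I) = t*(t + 6*I)/(t^2 + t*(5 - 3*I) - 15*I)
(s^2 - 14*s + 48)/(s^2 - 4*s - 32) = (s - 6)/(s + 4)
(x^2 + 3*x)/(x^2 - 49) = x*(x + 3)/(x^2 - 49)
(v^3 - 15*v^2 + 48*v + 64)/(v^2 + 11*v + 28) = (v^3 - 15*v^2 + 48*v + 64)/(v^2 + 11*v + 28)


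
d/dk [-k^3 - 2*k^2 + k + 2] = -3*k^2 - 4*k + 1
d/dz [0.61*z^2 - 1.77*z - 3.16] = 1.22*z - 1.77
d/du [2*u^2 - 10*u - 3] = 4*u - 10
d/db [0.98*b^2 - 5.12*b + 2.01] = 1.96*b - 5.12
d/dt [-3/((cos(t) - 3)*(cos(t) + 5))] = -6*(cos(t) + 1)*sin(t)/((cos(t) - 3)^2*(cos(t) + 5)^2)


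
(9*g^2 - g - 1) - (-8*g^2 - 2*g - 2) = 17*g^2 + g + 1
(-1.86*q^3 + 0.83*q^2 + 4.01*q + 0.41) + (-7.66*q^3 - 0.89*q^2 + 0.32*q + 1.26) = -9.52*q^3 - 0.0600000000000001*q^2 + 4.33*q + 1.67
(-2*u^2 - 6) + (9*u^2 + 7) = 7*u^2 + 1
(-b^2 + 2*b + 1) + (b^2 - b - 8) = b - 7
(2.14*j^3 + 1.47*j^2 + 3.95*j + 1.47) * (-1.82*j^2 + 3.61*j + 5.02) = -3.8948*j^5 + 5.05*j^4 + 8.8605*j^3 + 18.9635*j^2 + 25.1357*j + 7.3794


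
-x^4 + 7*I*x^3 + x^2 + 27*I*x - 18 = (x - 6*I)*(x - 3*I)*(-I*x + 1)^2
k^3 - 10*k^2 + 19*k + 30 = (k - 6)*(k - 5)*(k + 1)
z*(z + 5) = z^2 + 5*z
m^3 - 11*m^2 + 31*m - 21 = (m - 7)*(m - 3)*(m - 1)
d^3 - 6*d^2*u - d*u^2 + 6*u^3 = (d - 6*u)*(d - u)*(d + u)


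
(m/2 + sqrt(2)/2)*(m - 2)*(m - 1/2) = m^3/2 - 5*m^2/4 + sqrt(2)*m^2/2 - 5*sqrt(2)*m/4 + m/2 + sqrt(2)/2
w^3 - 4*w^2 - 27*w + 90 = (w - 6)*(w - 3)*(w + 5)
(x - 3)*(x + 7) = x^2 + 4*x - 21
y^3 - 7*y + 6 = (y - 2)*(y - 1)*(y + 3)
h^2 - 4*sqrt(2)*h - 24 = (h - 6*sqrt(2))*(h + 2*sqrt(2))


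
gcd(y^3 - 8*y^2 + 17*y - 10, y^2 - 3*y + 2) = y^2 - 3*y + 2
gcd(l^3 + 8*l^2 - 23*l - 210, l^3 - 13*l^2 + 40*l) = l - 5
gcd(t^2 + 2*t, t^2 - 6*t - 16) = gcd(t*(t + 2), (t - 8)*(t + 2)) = t + 2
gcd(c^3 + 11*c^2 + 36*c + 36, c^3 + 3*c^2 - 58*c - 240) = c + 6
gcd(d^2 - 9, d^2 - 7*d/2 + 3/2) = d - 3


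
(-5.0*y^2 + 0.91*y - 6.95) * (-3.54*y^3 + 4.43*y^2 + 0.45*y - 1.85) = 17.7*y^5 - 25.3714*y^4 + 26.3843*y^3 - 21.129*y^2 - 4.811*y + 12.8575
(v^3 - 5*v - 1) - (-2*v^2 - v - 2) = v^3 + 2*v^2 - 4*v + 1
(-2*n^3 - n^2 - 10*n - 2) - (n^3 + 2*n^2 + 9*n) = -3*n^3 - 3*n^2 - 19*n - 2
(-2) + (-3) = -5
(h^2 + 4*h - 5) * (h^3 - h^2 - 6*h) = h^5 + 3*h^4 - 15*h^3 - 19*h^2 + 30*h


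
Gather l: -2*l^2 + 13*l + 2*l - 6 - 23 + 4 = -2*l^2 + 15*l - 25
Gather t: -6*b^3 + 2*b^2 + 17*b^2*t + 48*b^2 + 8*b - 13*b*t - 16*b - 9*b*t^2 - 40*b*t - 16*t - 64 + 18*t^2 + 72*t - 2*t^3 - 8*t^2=-6*b^3 + 50*b^2 - 8*b - 2*t^3 + t^2*(10 - 9*b) + t*(17*b^2 - 53*b + 56) - 64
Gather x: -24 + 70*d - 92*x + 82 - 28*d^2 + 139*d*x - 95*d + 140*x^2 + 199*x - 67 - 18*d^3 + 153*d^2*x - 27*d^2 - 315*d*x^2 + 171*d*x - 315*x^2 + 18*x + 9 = -18*d^3 - 55*d^2 - 25*d + x^2*(-315*d - 175) + x*(153*d^2 + 310*d + 125)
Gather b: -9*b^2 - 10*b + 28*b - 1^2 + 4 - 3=-9*b^2 + 18*b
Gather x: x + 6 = x + 6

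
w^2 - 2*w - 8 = (w - 4)*(w + 2)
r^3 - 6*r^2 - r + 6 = (r - 6)*(r - 1)*(r + 1)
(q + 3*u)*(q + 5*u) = q^2 + 8*q*u + 15*u^2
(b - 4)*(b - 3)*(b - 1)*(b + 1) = b^4 - 7*b^3 + 11*b^2 + 7*b - 12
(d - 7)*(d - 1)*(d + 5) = d^3 - 3*d^2 - 33*d + 35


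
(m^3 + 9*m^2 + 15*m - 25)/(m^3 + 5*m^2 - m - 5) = (m + 5)/(m + 1)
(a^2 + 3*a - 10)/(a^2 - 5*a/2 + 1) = 2*(a + 5)/(2*a - 1)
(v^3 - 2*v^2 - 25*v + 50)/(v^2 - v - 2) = (v^2 - 25)/(v + 1)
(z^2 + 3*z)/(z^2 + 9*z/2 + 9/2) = 2*z/(2*z + 3)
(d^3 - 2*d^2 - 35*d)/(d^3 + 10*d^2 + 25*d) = (d - 7)/(d + 5)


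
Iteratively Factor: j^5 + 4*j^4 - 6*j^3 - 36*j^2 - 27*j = (j + 1)*(j^4 + 3*j^3 - 9*j^2 - 27*j) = (j - 3)*(j + 1)*(j^3 + 6*j^2 + 9*j) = (j - 3)*(j + 1)*(j + 3)*(j^2 + 3*j) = j*(j - 3)*(j + 1)*(j + 3)*(j + 3)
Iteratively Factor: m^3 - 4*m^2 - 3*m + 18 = (m - 3)*(m^2 - m - 6) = (m - 3)^2*(m + 2)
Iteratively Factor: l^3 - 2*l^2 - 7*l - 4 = (l - 4)*(l^2 + 2*l + 1) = (l - 4)*(l + 1)*(l + 1)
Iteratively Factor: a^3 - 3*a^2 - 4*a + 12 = (a - 3)*(a^2 - 4) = (a - 3)*(a - 2)*(a + 2)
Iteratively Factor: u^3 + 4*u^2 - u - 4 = (u - 1)*(u^2 + 5*u + 4) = (u - 1)*(u + 1)*(u + 4)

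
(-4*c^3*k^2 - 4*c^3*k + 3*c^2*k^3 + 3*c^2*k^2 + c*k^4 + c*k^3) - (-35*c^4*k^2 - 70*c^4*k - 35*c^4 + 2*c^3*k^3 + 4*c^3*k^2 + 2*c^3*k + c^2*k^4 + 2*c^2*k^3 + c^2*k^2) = 35*c^4*k^2 + 70*c^4*k + 35*c^4 - 2*c^3*k^3 - 8*c^3*k^2 - 6*c^3*k - c^2*k^4 + c^2*k^3 + 2*c^2*k^2 + c*k^4 + c*k^3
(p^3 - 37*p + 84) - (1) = p^3 - 37*p + 83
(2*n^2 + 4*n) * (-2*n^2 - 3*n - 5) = -4*n^4 - 14*n^3 - 22*n^2 - 20*n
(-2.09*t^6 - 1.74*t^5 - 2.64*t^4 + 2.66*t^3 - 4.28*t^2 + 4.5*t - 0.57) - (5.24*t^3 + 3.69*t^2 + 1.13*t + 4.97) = -2.09*t^6 - 1.74*t^5 - 2.64*t^4 - 2.58*t^3 - 7.97*t^2 + 3.37*t - 5.54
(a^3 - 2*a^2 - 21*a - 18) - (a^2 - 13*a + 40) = a^3 - 3*a^2 - 8*a - 58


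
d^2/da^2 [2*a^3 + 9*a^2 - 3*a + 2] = 12*a + 18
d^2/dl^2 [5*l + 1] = 0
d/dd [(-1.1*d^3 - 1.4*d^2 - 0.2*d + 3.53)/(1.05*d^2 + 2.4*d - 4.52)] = (-1.155*d^4 - 5.28*d^3 + 11.766*d^2 + 5.243*d - 7.568)/(1.1025*d^4 + 5.04*d^3 - 3.732*d^2 - 21.696*d + 20.4304)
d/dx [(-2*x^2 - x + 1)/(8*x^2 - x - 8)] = (10*x^2 + 16*x + 9)/(64*x^4 - 16*x^3 - 127*x^2 + 16*x + 64)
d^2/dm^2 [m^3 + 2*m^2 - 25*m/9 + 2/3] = 6*m + 4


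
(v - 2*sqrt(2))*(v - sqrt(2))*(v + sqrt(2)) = v^3 - 2*sqrt(2)*v^2 - 2*v + 4*sqrt(2)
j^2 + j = j*(j + 1)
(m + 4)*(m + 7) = m^2 + 11*m + 28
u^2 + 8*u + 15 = (u + 3)*(u + 5)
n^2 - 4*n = n*(n - 4)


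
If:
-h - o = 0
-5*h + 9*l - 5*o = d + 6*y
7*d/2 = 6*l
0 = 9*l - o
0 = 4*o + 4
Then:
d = -4/21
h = 1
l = -1/9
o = -1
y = -17/126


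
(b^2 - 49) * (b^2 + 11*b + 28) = b^4 + 11*b^3 - 21*b^2 - 539*b - 1372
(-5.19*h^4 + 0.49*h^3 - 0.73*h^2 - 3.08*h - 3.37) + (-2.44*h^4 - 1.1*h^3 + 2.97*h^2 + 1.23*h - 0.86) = -7.63*h^4 - 0.61*h^3 + 2.24*h^2 - 1.85*h - 4.23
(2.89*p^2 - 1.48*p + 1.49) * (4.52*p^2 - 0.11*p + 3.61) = 13.0628*p^4 - 7.0075*p^3 + 17.3305*p^2 - 5.5067*p + 5.3789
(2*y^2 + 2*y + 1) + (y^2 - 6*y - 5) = 3*y^2 - 4*y - 4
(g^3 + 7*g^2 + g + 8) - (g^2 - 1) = g^3 + 6*g^2 + g + 9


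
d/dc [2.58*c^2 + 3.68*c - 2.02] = 5.16*c + 3.68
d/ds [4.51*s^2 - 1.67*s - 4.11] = 9.02*s - 1.67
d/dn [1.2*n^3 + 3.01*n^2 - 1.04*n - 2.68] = 3.6*n^2 + 6.02*n - 1.04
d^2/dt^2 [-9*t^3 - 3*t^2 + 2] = -54*t - 6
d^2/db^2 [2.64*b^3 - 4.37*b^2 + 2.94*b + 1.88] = 15.84*b - 8.74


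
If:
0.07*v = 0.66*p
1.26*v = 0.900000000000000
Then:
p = 0.08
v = 0.71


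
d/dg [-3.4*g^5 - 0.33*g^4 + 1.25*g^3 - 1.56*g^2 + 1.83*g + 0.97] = -17.0*g^4 - 1.32*g^3 + 3.75*g^2 - 3.12*g + 1.83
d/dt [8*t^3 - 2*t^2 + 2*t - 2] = 24*t^2 - 4*t + 2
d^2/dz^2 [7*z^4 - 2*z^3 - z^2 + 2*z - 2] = 84*z^2 - 12*z - 2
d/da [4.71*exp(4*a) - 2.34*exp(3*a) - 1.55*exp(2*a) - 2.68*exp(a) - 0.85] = (18.84*exp(3*a) - 7.02*exp(2*a) - 3.1*exp(a) - 2.68)*exp(a)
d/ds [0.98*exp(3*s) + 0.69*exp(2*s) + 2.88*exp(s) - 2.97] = (2.94*exp(2*s) + 1.38*exp(s) + 2.88)*exp(s)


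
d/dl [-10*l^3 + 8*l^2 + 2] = 2*l*(8 - 15*l)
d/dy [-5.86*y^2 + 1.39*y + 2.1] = 1.39 - 11.72*y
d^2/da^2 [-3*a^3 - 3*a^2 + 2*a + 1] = -18*a - 6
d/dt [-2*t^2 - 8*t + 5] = -4*t - 8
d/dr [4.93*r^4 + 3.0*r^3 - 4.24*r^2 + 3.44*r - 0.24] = 19.72*r^3 + 9.0*r^2 - 8.48*r + 3.44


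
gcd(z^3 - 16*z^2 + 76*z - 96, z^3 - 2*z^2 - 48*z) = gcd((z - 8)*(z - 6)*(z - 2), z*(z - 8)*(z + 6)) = z - 8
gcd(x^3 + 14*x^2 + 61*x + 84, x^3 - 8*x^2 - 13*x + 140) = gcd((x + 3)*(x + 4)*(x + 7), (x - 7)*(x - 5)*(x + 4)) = x + 4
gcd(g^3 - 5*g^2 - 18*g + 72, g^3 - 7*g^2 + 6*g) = g - 6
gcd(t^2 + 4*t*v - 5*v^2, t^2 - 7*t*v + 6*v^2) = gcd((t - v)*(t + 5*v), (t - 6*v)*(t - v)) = t - v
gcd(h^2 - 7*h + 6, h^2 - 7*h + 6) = h^2 - 7*h + 6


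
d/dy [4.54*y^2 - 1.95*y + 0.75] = 9.08*y - 1.95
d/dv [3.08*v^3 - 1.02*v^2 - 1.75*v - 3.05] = 9.24*v^2 - 2.04*v - 1.75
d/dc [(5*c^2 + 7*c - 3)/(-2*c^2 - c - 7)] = (9*c^2 - 82*c - 52)/(4*c^4 + 4*c^3 + 29*c^2 + 14*c + 49)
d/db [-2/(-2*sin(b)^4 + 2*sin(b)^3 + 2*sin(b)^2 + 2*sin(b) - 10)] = 4*(2*sin(4*b) + 7*cos(b) - 3*cos(3*b))/((1 - cos(2*b))^2 - 7*sin(b) + sin(3*b) + 2*cos(2*b) + 18)^2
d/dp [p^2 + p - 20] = 2*p + 1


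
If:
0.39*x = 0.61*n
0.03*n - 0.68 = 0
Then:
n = 22.67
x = 35.45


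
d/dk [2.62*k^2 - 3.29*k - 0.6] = 5.24*k - 3.29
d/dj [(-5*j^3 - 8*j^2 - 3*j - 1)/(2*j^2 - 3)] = (-10*j^4 + 51*j^2 + 52*j + 9)/(4*j^4 - 12*j^2 + 9)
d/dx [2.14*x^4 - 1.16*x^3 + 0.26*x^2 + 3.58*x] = 8.56*x^3 - 3.48*x^2 + 0.52*x + 3.58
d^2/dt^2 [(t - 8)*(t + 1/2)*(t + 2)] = 6*t - 11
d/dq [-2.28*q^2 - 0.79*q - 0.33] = -4.56*q - 0.79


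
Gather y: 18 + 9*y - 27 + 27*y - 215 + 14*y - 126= 50*y - 350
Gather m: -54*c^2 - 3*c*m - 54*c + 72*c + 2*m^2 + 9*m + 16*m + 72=-54*c^2 + 18*c + 2*m^2 + m*(25 - 3*c) + 72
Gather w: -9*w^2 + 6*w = -9*w^2 + 6*w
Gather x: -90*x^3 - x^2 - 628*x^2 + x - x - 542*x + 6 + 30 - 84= -90*x^3 - 629*x^2 - 542*x - 48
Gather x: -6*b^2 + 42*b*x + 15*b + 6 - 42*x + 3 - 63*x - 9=-6*b^2 + 15*b + x*(42*b - 105)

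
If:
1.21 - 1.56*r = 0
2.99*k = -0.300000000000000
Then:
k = -0.10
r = 0.78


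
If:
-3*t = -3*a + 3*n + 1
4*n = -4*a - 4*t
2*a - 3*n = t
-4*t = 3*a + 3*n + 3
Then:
No Solution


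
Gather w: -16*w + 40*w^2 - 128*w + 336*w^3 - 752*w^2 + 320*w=336*w^3 - 712*w^2 + 176*w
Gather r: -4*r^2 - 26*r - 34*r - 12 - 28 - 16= -4*r^2 - 60*r - 56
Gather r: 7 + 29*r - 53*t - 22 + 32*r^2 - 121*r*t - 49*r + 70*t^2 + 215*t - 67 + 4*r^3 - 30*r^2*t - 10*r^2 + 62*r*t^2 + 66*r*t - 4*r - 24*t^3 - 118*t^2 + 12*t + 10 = 4*r^3 + r^2*(22 - 30*t) + r*(62*t^2 - 55*t - 24) - 24*t^3 - 48*t^2 + 174*t - 72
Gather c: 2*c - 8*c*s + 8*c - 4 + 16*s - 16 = c*(10 - 8*s) + 16*s - 20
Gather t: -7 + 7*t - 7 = 7*t - 14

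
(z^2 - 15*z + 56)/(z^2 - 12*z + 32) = (z - 7)/(z - 4)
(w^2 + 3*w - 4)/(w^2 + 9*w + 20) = (w - 1)/(w + 5)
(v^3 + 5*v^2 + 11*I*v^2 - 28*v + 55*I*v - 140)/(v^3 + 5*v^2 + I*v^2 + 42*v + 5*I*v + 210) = (v + 4*I)/(v - 6*I)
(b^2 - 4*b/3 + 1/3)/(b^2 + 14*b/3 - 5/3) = (b - 1)/(b + 5)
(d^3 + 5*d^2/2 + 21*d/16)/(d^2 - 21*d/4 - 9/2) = d*(4*d + 7)/(4*(d - 6))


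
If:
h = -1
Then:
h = -1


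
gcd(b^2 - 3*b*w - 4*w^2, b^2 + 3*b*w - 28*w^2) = -b + 4*w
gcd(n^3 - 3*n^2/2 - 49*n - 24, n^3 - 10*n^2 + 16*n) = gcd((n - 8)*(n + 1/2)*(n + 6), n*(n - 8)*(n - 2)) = n - 8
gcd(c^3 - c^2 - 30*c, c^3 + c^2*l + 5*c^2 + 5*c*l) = c^2 + 5*c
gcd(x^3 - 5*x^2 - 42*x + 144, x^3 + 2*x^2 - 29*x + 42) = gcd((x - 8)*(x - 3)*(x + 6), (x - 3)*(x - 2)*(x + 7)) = x - 3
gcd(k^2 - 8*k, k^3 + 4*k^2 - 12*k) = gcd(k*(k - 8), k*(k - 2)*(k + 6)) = k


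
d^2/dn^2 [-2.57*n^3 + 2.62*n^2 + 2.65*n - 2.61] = 5.24 - 15.42*n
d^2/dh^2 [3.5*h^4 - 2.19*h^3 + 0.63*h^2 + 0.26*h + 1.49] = 42.0*h^2 - 13.14*h + 1.26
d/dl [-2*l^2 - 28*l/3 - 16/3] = -4*l - 28/3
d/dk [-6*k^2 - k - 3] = -12*k - 1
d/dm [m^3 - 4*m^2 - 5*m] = 3*m^2 - 8*m - 5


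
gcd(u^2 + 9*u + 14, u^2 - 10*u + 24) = 1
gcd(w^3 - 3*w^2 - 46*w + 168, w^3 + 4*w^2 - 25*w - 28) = w^2 + 3*w - 28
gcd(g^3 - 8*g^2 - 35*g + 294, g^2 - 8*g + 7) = g - 7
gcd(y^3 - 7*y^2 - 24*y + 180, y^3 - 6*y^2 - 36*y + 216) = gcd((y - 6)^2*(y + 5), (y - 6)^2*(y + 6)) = y^2 - 12*y + 36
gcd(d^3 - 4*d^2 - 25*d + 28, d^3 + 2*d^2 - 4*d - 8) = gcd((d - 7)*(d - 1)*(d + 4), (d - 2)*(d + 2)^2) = 1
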